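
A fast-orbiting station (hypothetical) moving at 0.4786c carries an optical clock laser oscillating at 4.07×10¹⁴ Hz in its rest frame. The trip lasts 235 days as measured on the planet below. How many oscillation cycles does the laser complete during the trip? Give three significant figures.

γ = 1/√(1 − 0.4786²) = 1/√0.7709 = 1.139
The oscillator's own cycle count is N = f × τ where τ is the proper time aboard the station. τ = Δt/γ = 235/1.139 = 206.3 days = 1.783×10⁷ s.
N = 4.07×10¹⁴ × 1.783×10⁷ = 7.256×10²¹.

N = 7.26×10²¹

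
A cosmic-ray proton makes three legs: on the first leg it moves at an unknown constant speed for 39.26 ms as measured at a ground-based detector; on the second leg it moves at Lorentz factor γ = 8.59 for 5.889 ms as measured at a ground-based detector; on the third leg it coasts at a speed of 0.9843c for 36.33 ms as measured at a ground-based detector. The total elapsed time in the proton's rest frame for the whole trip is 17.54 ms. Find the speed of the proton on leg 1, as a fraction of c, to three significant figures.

Leg 1: speed unknown; τ_1 = 39.26/γ_1.
Leg 2: γ = 8.59; τ_2 = 5.889/8.590 = 0.6856 ms.
Leg 3: γ = 1/√(1 − 0.9843²) = 1/√0.03115 = 5.666; τ_3 = 36.33/5.666 = 6.412 ms.
Total proper time: τ_1 + 0.6856 + 6.412 = 17.54, so τ_1 = 17.54 − 7.098 = 10.44 ms.
γ_1 = 39.26/10.44 = 3.760; β = √(1 − 1/γ²) = √0.9293.

β = 0.964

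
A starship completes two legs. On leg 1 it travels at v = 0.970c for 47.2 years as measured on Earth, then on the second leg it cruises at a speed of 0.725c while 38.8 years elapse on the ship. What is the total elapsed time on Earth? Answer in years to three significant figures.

Δt = 104 years

Leg 1: 47.2 years is already measured on Earth.
Leg 2: γ = 1/√(1 − 0.725²) = 1/√0.4744 = 1.452; Δt_2 = 1.452 × 38.8 = 56.33 years.
Total: 47.20 + 56.33 years.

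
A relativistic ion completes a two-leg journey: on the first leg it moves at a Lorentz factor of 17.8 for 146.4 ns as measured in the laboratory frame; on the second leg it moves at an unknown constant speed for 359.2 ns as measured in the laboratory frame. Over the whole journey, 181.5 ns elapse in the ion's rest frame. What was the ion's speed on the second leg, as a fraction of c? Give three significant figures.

Leg 1: γ = 17.8; τ_1 = 146.4/17.80 = 8.225 ns.
Leg 2: speed unknown; τ_2 = 359.2/γ_2.
Total proper time: 8.225 + τ_2 = 181.5, so τ_2 = 181.5 − 8.225 = 173.3 ns.
γ_2 = 359.2/173.3 = 2.073; β = √(1 − 1/γ²) = √0.7673.

β = 0.876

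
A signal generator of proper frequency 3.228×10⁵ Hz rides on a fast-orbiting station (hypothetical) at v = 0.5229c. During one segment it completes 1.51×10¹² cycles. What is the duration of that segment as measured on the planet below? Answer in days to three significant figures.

Δt = 63.5 days

γ = 1/√(1 − 0.5229²) = 1/√0.7266 = 1.173
Proper time for N cycles: τ = N/f = 1.51×10¹²/(3.228×10⁵) = 4.678×10⁶ s = 54.14 days.
Lab-frame duration Δt = γτ = 1.173 × 54.14 = 63.52 days.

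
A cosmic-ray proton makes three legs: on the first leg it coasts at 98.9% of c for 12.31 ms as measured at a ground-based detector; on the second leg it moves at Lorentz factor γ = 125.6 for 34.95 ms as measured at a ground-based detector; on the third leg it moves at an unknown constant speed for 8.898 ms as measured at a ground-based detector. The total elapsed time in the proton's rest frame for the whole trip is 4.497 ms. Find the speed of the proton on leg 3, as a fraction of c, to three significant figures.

Leg 1: β = 0.989; γ = 1/√(1 − 0.989²) = 1/√0.02188 = 6.761; τ_1 = 12.31/6.761 = 1.821 ms.
Leg 2: γ = 125.6; τ_2 = 34.95/125.6 = 0.2783 ms.
Leg 3: speed unknown; τ_3 = 8.898/γ_3.
Total proper time: 1.821 + 0.2783 + τ_3 = 4.497, so τ_3 = 4.497 − 2.099 = 2.398 ms.
γ_3 = 8.898/2.398 = 3.711; β = √(1 − 1/γ²) = √0.9274.

β = 0.963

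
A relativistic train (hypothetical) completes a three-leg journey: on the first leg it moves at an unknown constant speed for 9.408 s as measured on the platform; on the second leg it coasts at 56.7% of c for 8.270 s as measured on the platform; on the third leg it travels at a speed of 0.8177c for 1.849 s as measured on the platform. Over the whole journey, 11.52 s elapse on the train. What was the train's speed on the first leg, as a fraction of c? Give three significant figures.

Leg 1: speed unknown; τ_1 = 9.408/γ_1.
Leg 2: β = 0.567; γ = 1/√(1 − 0.567²) = 1/√0.6785 = 1.214; τ_2 = 8.270/1.214 = 6.812 s.
Leg 3: γ = 1/√(1 − 0.8177²) = 1/√0.3314 = 1.737; τ_3 = 1.849/1.737 = 1.064 s.
Total proper time: τ_1 + 6.812 + 1.064 = 11.52, so τ_1 = 11.52 − 7.877 = 3.643 s.
γ_1 = 9.408/3.643 = 2.582; β = √(1 − 1/γ²) = √0.8500.

β = 0.922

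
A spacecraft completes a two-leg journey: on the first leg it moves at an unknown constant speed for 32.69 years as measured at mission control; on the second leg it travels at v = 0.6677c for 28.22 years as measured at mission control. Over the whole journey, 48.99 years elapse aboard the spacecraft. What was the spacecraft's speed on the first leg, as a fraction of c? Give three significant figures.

Leg 1: speed unknown; τ_1 = 32.69/γ_1.
Leg 2: γ = 1/√(1 − 0.6677²) = 1/√0.5542 = 1.343; τ_2 = 28.22/1.343 = 21.01 years.
Total proper time: τ_1 + 21.01 = 48.99, so τ_1 = 48.99 − 21.01 = 27.98 years.
γ_1 = 32.69/27.98 = 1.168; β = √(1 − 1/γ²) = √0.2673.

β = 0.517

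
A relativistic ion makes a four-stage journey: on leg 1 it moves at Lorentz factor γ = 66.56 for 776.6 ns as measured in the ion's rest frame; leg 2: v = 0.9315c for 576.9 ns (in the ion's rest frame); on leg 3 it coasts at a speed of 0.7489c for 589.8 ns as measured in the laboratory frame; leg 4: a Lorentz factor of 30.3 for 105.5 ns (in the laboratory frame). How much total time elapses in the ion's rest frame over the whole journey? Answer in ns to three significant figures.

Leg 1: 776.6 ns is already measured in the ion's rest frame.
Leg 2: 576.9 ns is already measured in the ion's rest frame.
Leg 3: γ = 1/√(1 − 0.7489²) = 1/√0.4391 = 1.509; τ_3 = 589.8/1.509 = 390.9 ns.
Leg 4: γ = 30.3; τ_4 = 105.5/30.30 = 3.482 ns.
Total: 776.6 + 576.9 + 390.9 + 3.482 ns.

τ = 1750 ns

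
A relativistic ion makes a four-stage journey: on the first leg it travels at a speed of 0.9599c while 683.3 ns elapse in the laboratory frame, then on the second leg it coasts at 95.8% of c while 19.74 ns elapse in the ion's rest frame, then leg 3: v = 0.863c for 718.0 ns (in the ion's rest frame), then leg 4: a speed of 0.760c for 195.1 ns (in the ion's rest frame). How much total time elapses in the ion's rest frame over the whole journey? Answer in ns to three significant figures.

Leg 1: γ = 1/√(1 − 0.9599²) = 1/√0.07859 = 3.567; τ_1 = 683.3/3.567 = 191.6 ns.
Leg 2: 19.74 ns is already measured in the ion's rest frame.
Leg 3: 718.0 ns is already measured in the ion's rest frame.
Leg 4: 195.1 ns is already measured in the ion's rest frame.
Total: 191.6 + 19.74 + 718.0 + 195.1 ns.

τ = 1120 ns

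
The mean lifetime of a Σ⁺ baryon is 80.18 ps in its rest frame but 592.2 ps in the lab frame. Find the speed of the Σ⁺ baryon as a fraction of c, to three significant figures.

γ = Δt/τ₀ = 592.2/80.18 = 7.386
β = √(1 − 1/γ²) = √(1 − 0.01833) = √0.9817

β = 0.991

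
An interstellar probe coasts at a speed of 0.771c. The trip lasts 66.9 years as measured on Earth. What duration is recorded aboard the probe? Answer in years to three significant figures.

τ = 42.6 years

γ = 1/√(1 − 0.771²) = 1/√0.4056 = 1.570
The interval measured on Earth is the dilated one; the clock aboard the probe measures the proper time τ = Δt/γ = 66.9/1.570 years.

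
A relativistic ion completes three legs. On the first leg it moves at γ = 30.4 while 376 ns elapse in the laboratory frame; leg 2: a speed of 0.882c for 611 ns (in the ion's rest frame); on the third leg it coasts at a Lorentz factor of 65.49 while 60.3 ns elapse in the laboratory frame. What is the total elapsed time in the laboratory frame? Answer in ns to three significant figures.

Δt = 1730 ns

Leg 1: 376 ns is already measured in the laboratory frame.
Leg 2: γ = 1/√(1 − 0.882²) = 1/√0.2221 = 2.122; Δt_2 = 2.122 × 611 = 1297 ns.
Leg 3: 60.3 ns is already measured in the laboratory frame.
Total: 376.0 + 1297 + 60.30 ns.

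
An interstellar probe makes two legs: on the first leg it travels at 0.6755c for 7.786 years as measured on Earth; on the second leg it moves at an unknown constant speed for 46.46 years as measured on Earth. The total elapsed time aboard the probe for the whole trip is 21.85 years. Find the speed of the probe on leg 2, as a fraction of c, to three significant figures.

Leg 1: γ = 1/√(1 − 0.6755²) = 1/√0.5437 = 1.356; τ_1 = 7.786/1.356 = 5.741 years.
Leg 2: speed unknown; τ_2 = 46.46/γ_2.
Total proper time: 5.741 + τ_2 = 21.85, so τ_2 = 21.85 − 5.741 = 16.11 years.
γ_2 = 46.46/16.11 = 2.884; β = √(1 − 1/γ²) = √0.8798.

β = 0.938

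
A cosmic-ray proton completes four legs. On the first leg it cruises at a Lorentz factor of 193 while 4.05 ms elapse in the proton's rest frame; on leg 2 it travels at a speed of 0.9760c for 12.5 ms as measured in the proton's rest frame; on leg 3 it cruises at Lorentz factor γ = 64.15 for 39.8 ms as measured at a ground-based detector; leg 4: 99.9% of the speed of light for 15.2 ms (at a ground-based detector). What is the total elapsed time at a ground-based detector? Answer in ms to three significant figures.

Leg 1: γ = 193; Δt_1 = 193.0 × 4.05 = 781.7 ms.
Leg 2: γ = 1/√(1 − 0.9760²) = 1/√0.04742 = 4.592; Δt_2 = 4.592 × 12.5 = 57.40 ms.
Leg 3: 39.8 ms is already measured at a ground-based detector.
Leg 4: 15.2 ms is already measured at a ground-based detector.
Total: 781.7 + 57.40 + 39.80 + 15.20 ms.

Δt = 894 ms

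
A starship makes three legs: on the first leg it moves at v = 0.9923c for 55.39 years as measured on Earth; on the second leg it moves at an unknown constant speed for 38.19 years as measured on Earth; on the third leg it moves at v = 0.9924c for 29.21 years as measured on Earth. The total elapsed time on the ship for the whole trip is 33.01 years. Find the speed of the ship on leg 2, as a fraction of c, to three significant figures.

Leg 1: γ = 1/√(1 − 0.9923²) = 1/√0.01534 = 8.074; τ_1 = 55.39/8.074 = 6.860 years.
Leg 2: speed unknown; τ_2 = 38.19/γ_2.
Leg 3: γ = 1/√(1 − 0.9924²) = 1/√0.01514 = 8.127; τ_3 = 29.21/8.127 = 3.594 years.
Total proper time: 6.860 + τ_2 + 3.594 = 33.01, so τ_2 = 33.01 − 10.45 = 22.56 years.
γ_2 = 38.19/22.56 = 1.693; β = √(1 − 1/γ²) = √0.6512.

β = 0.807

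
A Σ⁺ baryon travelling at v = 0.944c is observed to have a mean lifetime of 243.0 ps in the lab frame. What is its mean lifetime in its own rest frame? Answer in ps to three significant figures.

τ₀ = 80.2 ps

γ = 1/√(1 − 0.944²) = 1/√0.1089 = 3.031
The lab-frame lifetime is the dilated interval; the proper lifetime is τ₀ = Δt/γ = 243.0/3.031 ps.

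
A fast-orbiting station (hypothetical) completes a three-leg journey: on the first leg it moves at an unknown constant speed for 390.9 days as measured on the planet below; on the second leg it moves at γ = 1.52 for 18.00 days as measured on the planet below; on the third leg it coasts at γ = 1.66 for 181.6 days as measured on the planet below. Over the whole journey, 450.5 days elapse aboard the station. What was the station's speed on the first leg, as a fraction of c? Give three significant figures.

Leg 1: speed unknown; τ_1 = 390.9/γ_1.
Leg 2: γ = 1.52; τ_2 = 18.00/1.520 = 11.84 days.
Leg 3: γ = 1.66; τ_3 = 181.6/1.660 = 109.4 days.
Total proper time: τ_1 + 11.84 + 109.4 = 450.5, so τ_1 = 450.5 − 121.2 = 329.3 days.
γ_1 = 390.9/329.3 = 1.187; β = √(1 − 1/γ²) = √0.2905.

β = 0.539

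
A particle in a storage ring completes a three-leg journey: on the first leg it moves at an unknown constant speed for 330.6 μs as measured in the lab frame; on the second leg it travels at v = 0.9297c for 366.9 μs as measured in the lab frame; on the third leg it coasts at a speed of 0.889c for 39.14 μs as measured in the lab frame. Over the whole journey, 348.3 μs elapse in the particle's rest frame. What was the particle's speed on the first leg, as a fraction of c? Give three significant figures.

β = 0.807

Leg 1: speed unknown; τ_1 = 330.6/γ_1.
Leg 2: γ = 1/√(1 − 0.9297²) = 1/√0.1357 = 2.715; τ_2 = 366.9/2.715 = 135.1 μs.
Leg 3: γ = 1/√(1 − 0.889²) = 1/√0.2097 = 2.184; τ_3 = 39.14/2.184 = 17.92 μs.
Total proper time: τ_1 + 135.1 + 17.92 = 348.3, so τ_1 = 348.3 − 153.1 = 195.2 μs.
γ_1 = 330.6/195.2 = 1.693; β = √(1 − 1/γ²) = √0.6512.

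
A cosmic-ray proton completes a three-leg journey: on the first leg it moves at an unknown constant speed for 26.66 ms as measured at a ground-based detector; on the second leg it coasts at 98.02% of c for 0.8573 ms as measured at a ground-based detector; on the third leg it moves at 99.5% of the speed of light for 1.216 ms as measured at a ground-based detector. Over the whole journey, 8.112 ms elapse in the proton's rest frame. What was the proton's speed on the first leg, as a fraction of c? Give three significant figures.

β = 0.956

Leg 1: speed unknown; τ_1 = 26.66/γ_1.
Leg 2: β = 0.9802; γ = 1/√(1 − 0.9802²) = 1/√0.03921 = 5.050; τ_2 = 0.8573/5.050 = 0.1698 ms.
Leg 3: β = 0.995; γ = 1/√(1 − 0.995²) = 1/√0.009975 = 10.01; τ_3 = 1.216/10.01 = 0.1214 ms.
Total proper time: τ_1 + 0.1698 + 0.1214 = 8.112, so τ_1 = 8.112 − 0.2912 = 7.821 ms.
γ_1 = 26.66/7.821 = 3.409; β = √(1 − 1/γ²) = √0.9139.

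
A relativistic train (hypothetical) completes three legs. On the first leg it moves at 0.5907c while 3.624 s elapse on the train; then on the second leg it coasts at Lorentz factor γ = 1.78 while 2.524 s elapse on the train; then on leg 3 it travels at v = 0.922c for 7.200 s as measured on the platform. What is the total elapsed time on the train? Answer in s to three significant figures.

Leg 1: 3.624 s is already measured on the train.
Leg 2: 2.524 s is already measured on the train.
Leg 3: γ = 1/√(1 − 0.922²) = 1/√0.1499 = 2.583; τ_3 = 7.200/2.583 = 2.788 s.
Total: 3.624 + 2.524 + 2.788 s.

τ = 8.94 s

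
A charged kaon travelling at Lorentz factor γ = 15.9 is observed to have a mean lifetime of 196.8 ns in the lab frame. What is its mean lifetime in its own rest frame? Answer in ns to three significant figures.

τ₀ = 12.4 ns

γ = 15.9
The lab-frame lifetime is the dilated interval; the proper lifetime is τ₀ = Δt/γ = 196.8/15.90 ns.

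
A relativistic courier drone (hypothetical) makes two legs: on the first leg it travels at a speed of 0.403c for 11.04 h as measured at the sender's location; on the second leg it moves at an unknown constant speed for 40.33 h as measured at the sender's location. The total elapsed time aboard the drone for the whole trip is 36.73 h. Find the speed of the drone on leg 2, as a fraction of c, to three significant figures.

β = 0.751

Leg 1: γ = 1/√(1 − 0.403²) = 1/√0.8376 = 1.093; τ_1 = 11.04/1.093 = 10.10 h.
Leg 2: speed unknown; τ_2 = 40.33/γ_2.
Total proper time: 10.10 + τ_2 = 36.73, so τ_2 = 36.73 − 10.10 = 26.63 h.
γ_2 = 40.33/26.63 = 1.515; β = √(1 − 1/γ²) = √0.5641.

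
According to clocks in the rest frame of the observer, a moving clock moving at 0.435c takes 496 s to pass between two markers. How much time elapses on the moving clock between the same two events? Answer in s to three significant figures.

τ = 447 s

γ = 1/√(1 − 0.435²) = 1/√0.8108 = 1.111
The interval measured in the rest frame of the observer is the dilated one; the clock on the moving clock measures the proper time τ = Δt/γ = 496/1.111 s.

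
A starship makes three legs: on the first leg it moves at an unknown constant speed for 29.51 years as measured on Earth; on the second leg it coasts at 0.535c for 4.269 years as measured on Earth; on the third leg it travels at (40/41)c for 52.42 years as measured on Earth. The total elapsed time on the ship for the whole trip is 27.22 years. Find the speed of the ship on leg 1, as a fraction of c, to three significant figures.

β = 0.912

Leg 1: speed unknown; τ_1 = 29.51/γ_1.
Leg 2: γ = 1/√(1 − 0.535²) = 1/√0.7138 = 1.184; τ_2 = 4.269/1.184 = 3.607 years.
Leg 3: γ = 1/√(1 − (40/41)²) = 41/9 ≈ 4.556; τ_3 = 52.42/4.556 = 11.51 years.
Total proper time: τ_1 + 3.607 + 11.51 = 27.22, so τ_1 = 27.22 − 15.11 = 12.11 years.
γ_1 = 29.51/12.11 = 2.438; β = √(1 − 1/γ²) = √0.8317.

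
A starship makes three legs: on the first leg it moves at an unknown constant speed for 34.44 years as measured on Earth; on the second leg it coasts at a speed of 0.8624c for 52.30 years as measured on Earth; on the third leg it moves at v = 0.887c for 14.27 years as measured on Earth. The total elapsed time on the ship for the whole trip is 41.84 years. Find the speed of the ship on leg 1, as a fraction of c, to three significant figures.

β = 0.967

Leg 1: speed unknown; τ_1 = 34.44/γ_1.
Leg 2: γ = 1/√(1 − 0.8624²) = 1/√0.2563 = 1.975; τ_2 = 52.30/1.975 = 26.48 years.
Leg 3: γ = 1/√(1 − 0.887²) = 1/√0.2132 = 2.166; τ_3 = 14.27/2.166 = 6.589 years.
Total proper time: τ_1 + 26.48 + 6.589 = 41.84, so τ_1 = 41.84 − 33.07 = 8.775 years.
γ_1 = 34.44/8.775 = 3.925; β = √(1 − 1/γ²) = √0.9351.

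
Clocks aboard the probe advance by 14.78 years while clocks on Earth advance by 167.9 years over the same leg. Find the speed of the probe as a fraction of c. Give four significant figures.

β = 0.9961

The proper time is measured aboard the probe (both events occur at the probe's location); Δt is measured on Earth. γ = Δt/τ = 167.9/14.78 = 11.36.
β = √(1 − 1/γ²) = √(1 − 0.007749) = √0.9923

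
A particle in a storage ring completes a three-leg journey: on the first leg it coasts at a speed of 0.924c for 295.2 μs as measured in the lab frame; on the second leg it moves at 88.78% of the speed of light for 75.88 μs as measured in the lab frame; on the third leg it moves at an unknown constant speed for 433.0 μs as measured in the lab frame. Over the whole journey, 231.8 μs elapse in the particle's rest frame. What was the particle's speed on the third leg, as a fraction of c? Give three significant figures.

Leg 1: γ = 1/√(1 − 0.924²) = 1/√0.1462 = 2.615; τ_1 = 295.2/2.615 = 112.9 μs.
Leg 2: β = 0.8878; γ = 1/√(1 − 0.8878²) = 1/√0.2118 = 2.173; τ_2 = 75.88/2.173 = 34.92 μs.
Leg 3: speed unknown; τ_3 = 433.0/γ_3.
Total proper time: 112.9 + 34.92 + τ_3 = 231.8, so τ_3 = 231.8 − 147.8 = 84.00 μs.
γ_3 = 433.0/84.00 = 5.155; β = √(1 − 1/γ²) = √0.9624.

β = 0.981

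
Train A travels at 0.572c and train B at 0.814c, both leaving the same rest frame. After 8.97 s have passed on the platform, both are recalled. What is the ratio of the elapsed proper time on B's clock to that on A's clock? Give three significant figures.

τ_B/τ_A = 0.708

A: γ = 1/√(1 − 0.572²) = 1/√0.6728 = 1.219. B: γ = 1/√(1 − 0.814²) = 1/√0.3374 = 1.722.
τ_A/τ_B = γ_B/γ_A = 1.722/1.219 = 1.412, so τ_B/τ_A = 0.7082.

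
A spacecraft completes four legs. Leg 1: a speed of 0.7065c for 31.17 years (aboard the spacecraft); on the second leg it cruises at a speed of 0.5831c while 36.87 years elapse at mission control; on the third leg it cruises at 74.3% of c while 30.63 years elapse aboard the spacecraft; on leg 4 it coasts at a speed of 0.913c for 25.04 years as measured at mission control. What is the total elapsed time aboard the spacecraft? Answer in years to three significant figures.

τ = 102 years

Leg 1: 31.17 years is already measured aboard the spacecraft.
Leg 2: γ = 1/√(1 − 0.5831²) = 1/√0.6600 = 1.231; τ_2 = 36.87/1.231 = 29.95 years.
Leg 3: 30.63 years is already measured aboard the spacecraft.
Leg 4: γ = 1/√(1 − 0.913²) = 1/√0.1664 = 2.451; τ_4 = 25.04/2.451 = 10.22 years.
Total: 31.17 + 29.95 + 30.63 + 10.22 years.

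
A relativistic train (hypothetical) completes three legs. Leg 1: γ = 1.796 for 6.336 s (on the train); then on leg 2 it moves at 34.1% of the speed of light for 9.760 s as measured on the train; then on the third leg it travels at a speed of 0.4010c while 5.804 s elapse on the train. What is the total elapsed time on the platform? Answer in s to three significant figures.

Δt = 28.1 s

Leg 1: γ = 1.796; Δt_1 = 1.796 × 6.336 = 11.38 s.
Leg 2: β = 0.341; γ = 1/√(1 − 0.341²) = 1/√0.8837 = 1.064; Δt_2 = 1.064 × 9.760 = 10.38 s.
Leg 3: γ = 1/√(1 − 0.4010²) = 1/√0.8392 = 1.092; Δt_3 = 1.092 × 5.804 = 6.336 s.
Total: 11.38 + 10.38 + 6.336 s.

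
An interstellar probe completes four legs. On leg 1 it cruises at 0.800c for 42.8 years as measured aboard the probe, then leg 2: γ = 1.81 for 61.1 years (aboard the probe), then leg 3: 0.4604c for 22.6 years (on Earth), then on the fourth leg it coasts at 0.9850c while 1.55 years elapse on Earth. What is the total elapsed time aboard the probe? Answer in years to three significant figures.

τ = 124 years

Leg 1: 42.8 years is already measured aboard the probe.
Leg 2: 61.1 years is already measured aboard the probe.
Leg 3: γ = 1/√(1 − 0.4604²) = 1/√0.7880 = 1.126; τ_3 = 22.6/1.126 = 20.06 years.
Leg 4: γ = 1/√(1 − 0.9850²) = 1/√0.02977 = 5.795; τ_4 = 1.55/5.795 = 0.2675 years.
Total: 42.80 + 61.10 + 20.06 + 0.2675 years.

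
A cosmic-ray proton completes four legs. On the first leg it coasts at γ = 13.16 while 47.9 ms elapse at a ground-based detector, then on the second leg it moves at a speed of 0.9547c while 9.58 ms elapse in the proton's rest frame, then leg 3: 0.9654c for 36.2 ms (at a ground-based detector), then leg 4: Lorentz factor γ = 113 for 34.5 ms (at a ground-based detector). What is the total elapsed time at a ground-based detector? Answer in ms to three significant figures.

Δt = 151 ms

Leg 1: 47.9 ms is already measured at a ground-based detector.
Leg 2: γ = 1/√(1 − 0.9547²) = 1/√0.08855 = 3.361; Δt_2 = 3.361 × 9.58 = 32.19 ms.
Leg 3: 36.2 ms is already measured at a ground-based detector.
Leg 4: 34.5 ms is already measured at a ground-based detector.
Total: 47.90 + 32.19 + 36.20 + 34.50 ms.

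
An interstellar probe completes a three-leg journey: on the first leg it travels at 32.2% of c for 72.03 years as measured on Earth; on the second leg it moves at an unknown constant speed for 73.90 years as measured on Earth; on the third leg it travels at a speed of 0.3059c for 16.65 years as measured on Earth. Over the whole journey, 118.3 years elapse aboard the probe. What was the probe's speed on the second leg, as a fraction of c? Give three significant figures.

Leg 1: β = 0.322; γ = 1/√(1 − 0.322²) = 1/√0.8963 = 1.056; τ_1 = 72.03/1.056 = 68.19 years.
Leg 2: speed unknown; τ_2 = 73.90/γ_2.
Leg 3: γ = 1/√(1 − 0.3059²) = 1/√0.9064 = 1.050; τ_3 = 16.65/1.050 = 15.85 years.
Total proper time: 68.19 + τ_2 + 15.85 = 118.3, so τ_2 = 118.3 − 84.05 = 34.25 years.
γ_2 = 73.90/34.25 = 2.157; β = √(1 − 1/γ²) = √0.7851.

β = 0.886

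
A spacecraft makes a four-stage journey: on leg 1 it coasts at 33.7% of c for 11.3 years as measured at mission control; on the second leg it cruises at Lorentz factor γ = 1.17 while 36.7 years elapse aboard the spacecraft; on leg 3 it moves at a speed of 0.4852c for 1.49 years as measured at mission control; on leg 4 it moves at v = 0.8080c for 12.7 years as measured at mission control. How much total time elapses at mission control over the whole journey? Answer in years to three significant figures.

Δt = 68.4 years

Leg 1: 11.3 years is already measured at mission control.
Leg 2: γ = 1.17; Δt_2 = 1.170 × 36.7 = 42.94 years.
Leg 3: 1.49 years is already measured at mission control.
Leg 4: 12.7 years is already measured at mission control.
Total: 11.30 + 42.94 + 1.490 + 12.70 years.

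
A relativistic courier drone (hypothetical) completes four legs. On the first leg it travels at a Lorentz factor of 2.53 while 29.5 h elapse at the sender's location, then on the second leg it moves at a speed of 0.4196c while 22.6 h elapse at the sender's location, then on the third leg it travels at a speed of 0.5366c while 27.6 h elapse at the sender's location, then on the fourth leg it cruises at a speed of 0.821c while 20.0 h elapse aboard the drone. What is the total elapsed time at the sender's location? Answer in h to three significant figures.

Leg 1: 29.5 h is already measured at the sender's location.
Leg 2: 22.6 h is already measured at the sender's location.
Leg 3: 27.6 h is already measured at the sender's location.
Leg 4: γ = 1/√(1 − 0.821²) = 1/√0.3260 = 1.752; Δt_4 = 1.752 × 20.0 = 35.03 h.
Total: 29.50 + 22.60 + 27.60 + 35.03 h.

Δt = 115 h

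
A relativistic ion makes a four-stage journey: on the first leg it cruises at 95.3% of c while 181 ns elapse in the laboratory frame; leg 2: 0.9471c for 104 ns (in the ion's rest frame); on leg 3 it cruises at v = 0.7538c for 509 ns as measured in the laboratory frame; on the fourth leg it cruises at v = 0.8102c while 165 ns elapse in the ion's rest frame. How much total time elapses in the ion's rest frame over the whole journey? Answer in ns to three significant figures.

Leg 1: β = 0.953; γ = 1/√(1 − 0.953²) = 1/√0.09179 = 3.301; τ_1 = 181/3.301 = 54.84 ns.
Leg 2: 104 ns is already measured in the ion's rest frame.
Leg 3: γ = 1/√(1 − 0.7538²) = 1/√0.4318 = 1.522; τ_3 = 509/1.522 = 334.5 ns.
Leg 4: 165 ns is already measured in the ion's rest frame.
Total: 54.84 + 104.0 + 334.5 + 165.0 ns.

τ = 658 ns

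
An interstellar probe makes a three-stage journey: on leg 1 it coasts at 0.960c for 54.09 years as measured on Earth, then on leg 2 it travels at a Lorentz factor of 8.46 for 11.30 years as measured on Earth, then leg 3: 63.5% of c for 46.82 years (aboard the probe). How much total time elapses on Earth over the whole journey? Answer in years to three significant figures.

Δt = 126 years

Leg 1: 54.09 years is already measured on Earth.
Leg 2: 11.30 years is already measured on Earth.
Leg 3: β = 0.635; γ = 1/√(1 − 0.635²) = 1/√0.5968 = 1.294; Δt_3 = 1.294 × 46.82 = 60.61 years.
Total: 54.09 + 11.30 + 60.61 years.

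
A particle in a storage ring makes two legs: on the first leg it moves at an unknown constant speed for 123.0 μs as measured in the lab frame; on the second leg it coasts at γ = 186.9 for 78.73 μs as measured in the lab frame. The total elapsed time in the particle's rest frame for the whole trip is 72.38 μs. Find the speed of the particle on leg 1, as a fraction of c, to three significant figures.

Leg 1: speed unknown; τ_1 = 123.0/γ_1.
Leg 2: γ = 186.9; τ_2 = 78.73/186.9 = 0.4212 μs.
Total proper time: τ_1 + 0.4212 = 72.38, so τ_1 = 72.38 − 0.4212 = 71.96 μs.
γ_1 = 123.0/71.96 = 1.709; β = √(1 − 1/γ²) = √0.6577.

β = 0.811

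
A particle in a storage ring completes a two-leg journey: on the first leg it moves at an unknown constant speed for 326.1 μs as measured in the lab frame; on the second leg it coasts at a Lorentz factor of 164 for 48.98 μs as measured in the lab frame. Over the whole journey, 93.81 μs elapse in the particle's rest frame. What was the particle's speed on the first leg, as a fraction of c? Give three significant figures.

β = 0.958

Leg 1: speed unknown; τ_1 = 326.1/γ_1.
Leg 2: γ = 164; τ_2 = 48.98/164.0 = 0.2987 μs.
Total proper time: τ_1 + 0.2987 = 93.81, so τ_1 = 93.81 − 0.2987 = 93.51 μs.
γ_1 = 326.1/93.51 = 3.487; β = √(1 − 1/γ²) = √0.9178.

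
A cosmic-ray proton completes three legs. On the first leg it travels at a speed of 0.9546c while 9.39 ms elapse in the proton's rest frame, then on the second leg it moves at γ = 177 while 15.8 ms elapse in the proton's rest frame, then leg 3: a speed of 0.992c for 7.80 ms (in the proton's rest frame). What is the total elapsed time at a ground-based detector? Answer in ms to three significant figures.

Δt = 2890 ms

Leg 1: γ = 1/√(1 − 0.9546²) = 1/√0.08874 = 3.357; Δt_1 = 3.357 × 9.39 = 31.52 ms.
Leg 2: γ = 177; Δt_2 = 177.0 × 15.8 = 2797 ms.
Leg 3: γ = 1/√(1 − 0.992²) = 1/√0.01594 = 7.922; Δt_3 = 7.922 × 7.80 = 61.79 ms.
Total: 31.52 + 2797 + 61.79 ms.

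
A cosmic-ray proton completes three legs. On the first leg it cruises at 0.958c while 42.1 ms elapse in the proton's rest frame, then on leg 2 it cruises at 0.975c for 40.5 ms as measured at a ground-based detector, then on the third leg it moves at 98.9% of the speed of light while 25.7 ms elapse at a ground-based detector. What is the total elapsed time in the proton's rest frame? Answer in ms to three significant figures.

τ = 54.9 ms

Leg 1: 42.1 ms is already measured in the proton's rest frame.
Leg 2: γ = 1/√(1 − 0.975²) = 1/√0.04938 = 4.500; τ_2 = 40.5/4.500 = 8.999 ms.
Leg 3: β = 0.989; γ = 1/√(1 − 0.989²) = 1/√0.02188 = 6.761; τ_3 = 25.7/6.761 = 3.801 ms.
Total: 42.10 + 8.999 + 3.801 ms.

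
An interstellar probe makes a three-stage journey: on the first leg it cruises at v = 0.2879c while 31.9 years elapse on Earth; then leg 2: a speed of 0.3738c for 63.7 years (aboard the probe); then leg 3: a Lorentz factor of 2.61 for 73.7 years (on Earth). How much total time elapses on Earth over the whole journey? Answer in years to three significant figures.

Leg 1: 31.9 years is already measured on Earth.
Leg 2: γ = 1/√(1 − 0.3738²) = 1/√0.8603 = 1.078; Δt_2 = 1.078 × 63.7 = 68.68 years.
Leg 3: 73.7 years is already measured on Earth.
Total: 31.90 + 68.68 + 73.70 years.

Δt = 174 years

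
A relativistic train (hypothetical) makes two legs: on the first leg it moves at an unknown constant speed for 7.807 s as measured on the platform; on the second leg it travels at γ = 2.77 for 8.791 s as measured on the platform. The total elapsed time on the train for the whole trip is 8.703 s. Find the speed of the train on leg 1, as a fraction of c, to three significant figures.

Leg 1: speed unknown; τ_1 = 7.807/γ_1.
Leg 2: γ = 2.77; τ_2 = 8.791/2.770 = 3.174 s.
Total proper time: τ_1 + 3.174 = 8.703, so τ_1 = 8.703 − 3.174 = 5.529 s.
γ_1 = 7.807/5.529 = 1.412; β = √(1 − 1/γ²) = √0.4984.

β = 0.706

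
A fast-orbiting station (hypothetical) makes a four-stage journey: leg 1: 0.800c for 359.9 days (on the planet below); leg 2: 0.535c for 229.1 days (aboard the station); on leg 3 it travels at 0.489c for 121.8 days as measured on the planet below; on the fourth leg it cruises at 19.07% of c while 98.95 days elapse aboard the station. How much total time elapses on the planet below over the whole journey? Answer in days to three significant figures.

Δt = 854 days

Leg 1: 359.9 days is already measured on the planet below.
Leg 2: γ = 1/√(1 − 0.535²) = 1/√0.7138 = 1.184; Δt_2 = 1.184 × 229.1 = 271.2 days.
Leg 3: 121.8 days is already measured on the planet below.
Leg 4: β = 0.1907; γ = 1/√(1 − 0.1907²) = 1/√0.9636 = 1.019; Δt_4 = 1.019 × 98.95 = 100.8 days.
Total: 359.9 + 271.2 + 121.8 + 100.8 days.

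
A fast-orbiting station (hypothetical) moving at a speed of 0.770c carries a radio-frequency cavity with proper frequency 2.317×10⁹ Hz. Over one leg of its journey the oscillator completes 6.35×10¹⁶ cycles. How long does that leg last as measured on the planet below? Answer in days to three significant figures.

Δt = 497 days

γ = 1/√(1 − 0.770²) = 1/√0.4071 = 1.567
Proper time for N cycles: τ = N/f = 6.35×10¹⁶/(2.317×10⁹) = 2.741×10⁷ s = 317.2 days.
Lab-frame duration Δt = γτ = 1.567 × 317.2 = 497.1 days.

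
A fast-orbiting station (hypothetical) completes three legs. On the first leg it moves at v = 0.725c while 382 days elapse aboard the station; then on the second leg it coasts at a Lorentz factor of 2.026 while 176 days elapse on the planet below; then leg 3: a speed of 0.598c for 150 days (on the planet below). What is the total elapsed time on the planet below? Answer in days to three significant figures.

Leg 1: γ = 1/√(1 − 0.725²) = 1/√0.4744 = 1.452; Δt_1 = 1.452 × 382 = 554.6 days.
Leg 2: 176 days is already measured on the planet below.
Leg 3: 150 days is already measured on the planet below.
Total: 554.6 + 176.0 + 150.0 days.

Δt = 881 days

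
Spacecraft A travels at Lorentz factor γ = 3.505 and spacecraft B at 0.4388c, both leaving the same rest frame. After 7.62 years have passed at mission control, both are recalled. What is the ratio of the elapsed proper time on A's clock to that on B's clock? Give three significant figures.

A: γ = 3.505. B: γ = 1/√(1 − 0.4388²) = 1/√0.8075 = 1.113.
τ_A/τ_B = γ_B/γ_A = 1.113/3.505 = 0.3175, so τ_A/τ_B = 0.3175.

τ_A/τ_B = 0.318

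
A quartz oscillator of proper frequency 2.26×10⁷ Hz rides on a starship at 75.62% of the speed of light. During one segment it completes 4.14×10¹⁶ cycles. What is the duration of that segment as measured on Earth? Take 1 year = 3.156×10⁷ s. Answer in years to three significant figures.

β = 0.7562; γ = 1/√(1 − 0.7562²) = 1/√0.4282 = 1.528
Proper time for N cycles: τ = N/f = 4.14×10¹⁶/(2.26×10⁷) = 1.832×10⁹ s = 58.04 years.
Lab-frame duration Δt = γτ = 1.528 × 58.04 = 88.71 years.

Δt = 88.7 years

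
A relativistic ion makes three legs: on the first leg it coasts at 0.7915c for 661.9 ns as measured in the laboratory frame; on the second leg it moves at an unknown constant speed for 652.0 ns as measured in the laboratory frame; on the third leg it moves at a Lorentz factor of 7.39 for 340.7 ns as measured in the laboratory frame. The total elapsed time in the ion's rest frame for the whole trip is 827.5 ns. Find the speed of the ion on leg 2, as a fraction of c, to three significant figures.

β = 0.816

Leg 1: γ = 1/√(1 − 0.7915²) = 1/√0.3735 = 1.636; τ_1 = 661.9/1.636 = 404.5 ns.
Leg 2: speed unknown; τ_2 = 652.0/γ_2.
Leg 3: γ = 7.39; τ_3 = 340.7/7.390 = 46.10 ns.
Total proper time: 404.5 + τ_2 + 46.10 = 827.5, so τ_2 = 827.5 − 450.6 = 376.9 ns.
γ_2 = 652.0/376.9 = 1.730; β = √(1 − 1/γ²) = √0.6659.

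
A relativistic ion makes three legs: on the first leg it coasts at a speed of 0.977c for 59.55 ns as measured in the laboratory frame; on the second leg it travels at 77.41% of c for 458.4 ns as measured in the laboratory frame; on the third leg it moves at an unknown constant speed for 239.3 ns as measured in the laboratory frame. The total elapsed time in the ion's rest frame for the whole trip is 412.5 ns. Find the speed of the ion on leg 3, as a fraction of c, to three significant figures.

β = 0.889

Leg 1: γ = 1/√(1 − 0.977²) = 1/√0.04547 = 4.690; τ_1 = 59.55/4.690 = 12.70 ns.
Leg 2: β = 0.7741; γ = 1/√(1 − 0.7741²) = 1/√0.4008 = 1.580; τ_2 = 458.4/1.580 = 290.2 ns.
Leg 3: speed unknown; τ_3 = 239.3/γ_3.
Total proper time: 12.70 + 290.2 + τ_3 = 412.5, so τ_3 = 412.5 − 302.9 = 109.6 ns.
γ_3 = 239.3/109.6 = 2.183; β = √(1 − 1/γ²) = √0.7902.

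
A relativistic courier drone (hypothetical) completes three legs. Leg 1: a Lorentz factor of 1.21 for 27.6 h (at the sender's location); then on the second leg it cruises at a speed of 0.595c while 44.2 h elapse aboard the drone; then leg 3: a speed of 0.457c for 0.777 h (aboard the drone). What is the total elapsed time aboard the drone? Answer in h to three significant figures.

Leg 1: γ = 1.21; τ_1 = 27.6/1.210 = 22.81 h.
Leg 2: 44.2 h is already measured aboard the drone.
Leg 3: 0.777 h is already measured aboard the drone.
Total: 22.81 + 44.20 + 0.7770 h.

τ = 67.8 h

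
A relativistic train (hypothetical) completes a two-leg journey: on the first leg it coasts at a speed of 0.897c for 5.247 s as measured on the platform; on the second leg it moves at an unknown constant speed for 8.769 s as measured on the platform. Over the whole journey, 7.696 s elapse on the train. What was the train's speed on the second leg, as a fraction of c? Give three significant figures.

Leg 1: γ = 1/√(1 − 0.897²) = 1/√0.1954 = 2.262; τ_1 = 5.247/2.262 = 2.319 s.
Leg 2: speed unknown; τ_2 = 8.769/γ_2.
Total proper time: 2.319 + τ_2 = 7.696, so τ_2 = 7.696 − 2.319 = 5.377 s.
γ_2 = 8.769/5.377 = 1.631; β = √(1 − 1/γ²) = √0.6241.

β = 0.790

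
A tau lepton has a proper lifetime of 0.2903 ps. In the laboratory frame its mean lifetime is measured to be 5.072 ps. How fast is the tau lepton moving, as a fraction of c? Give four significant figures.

γ = Δt/τ₀ = 5.072/0.2903 = 17.47
β = √(1 − 1/γ²) = √(1 − 0.003276) = √0.9967

β = 0.9984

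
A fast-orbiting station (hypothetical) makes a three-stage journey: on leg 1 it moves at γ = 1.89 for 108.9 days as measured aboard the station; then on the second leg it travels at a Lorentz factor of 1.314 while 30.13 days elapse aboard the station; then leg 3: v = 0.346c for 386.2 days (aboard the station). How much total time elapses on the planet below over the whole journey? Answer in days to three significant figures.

Leg 1: γ = 1.89; Δt_1 = 1.890 × 108.9 = 205.8 days.
Leg 2: γ = 1.314; Δt_2 = 1.314 × 30.13 = 39.59 days.
Leg 3: γ = 1/√(1 − 0.346²) = 1/√0.8803 = 1.066; Δt_3 = 1.066 × 386.2 = 411.6 days.
Total: 205.8 + 39.59 + 411.6 days.

Δt = 657 days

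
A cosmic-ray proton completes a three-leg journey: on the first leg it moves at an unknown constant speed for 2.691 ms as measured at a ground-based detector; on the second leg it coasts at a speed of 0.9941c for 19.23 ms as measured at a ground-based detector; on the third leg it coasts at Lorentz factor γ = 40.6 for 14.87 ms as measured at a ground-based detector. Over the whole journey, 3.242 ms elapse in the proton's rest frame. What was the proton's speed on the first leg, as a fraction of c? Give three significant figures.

β = 0.956

Leg 1: speed unknown; τ_1 = 2.691/γ_1.
Leg 2: γ = 1/√(1 − 0.9941²) = 1/√0.01177 = 9.219; τ_2 = 19.23/9.219 = 2.086 ms.
Leg 3: γ = 40.6; τ_3 = 14.87/40.60 = 0.3663 ms.
Total proper time: τ_1 + 2.086 + 0.3663 = 3.242, so τ_1 = 3.242 − 2.452 = 0.7899 ms.
γ_1 = 2.691/0.7899 = 3.407; β = √(1 − 1/γ²) = √0.9138.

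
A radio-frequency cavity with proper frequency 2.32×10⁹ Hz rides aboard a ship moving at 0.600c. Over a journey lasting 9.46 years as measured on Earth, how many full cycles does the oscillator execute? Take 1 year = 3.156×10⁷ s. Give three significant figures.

N = 5.54×10¹⁷

γ = 1/√(1 − 0.600²) = 5/4 = 1.250
The oscillator's own cycle count is N = f × τ where τ is the proper time on the ship. τ = Δt/γ = 9.46/1.250 = 7.568 years = 2.388×10⁸ s.
N = 2.32×10⁹ × 2.388×10⁸ = 5.541×10¹⁷.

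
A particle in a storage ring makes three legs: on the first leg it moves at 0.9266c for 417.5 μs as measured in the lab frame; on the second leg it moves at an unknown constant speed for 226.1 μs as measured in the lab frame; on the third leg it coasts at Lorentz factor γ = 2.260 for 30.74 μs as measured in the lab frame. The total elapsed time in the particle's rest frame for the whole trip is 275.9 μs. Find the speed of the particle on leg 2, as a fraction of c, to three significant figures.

Leg 1: γ = 1/√(1 − 0.9266²) = 1/√0.1414 = 2.659; τ_1 = 417.5/2.659 = 157.0 μs.
Leg 2: speed unknown; τ_2 = 226.1/γ_2.
Leg 3: γ = 2.260; τ_3 = 30.74/2.260 = 13.60 μs.
Total proper time: 157.0 + τ_2 + 13.60 = 275.9, so τ_2 = 275.9 − 170.6 = 105.3 μs.
γ_2 = 226.1/105.3 = 2.147; β = √(1 − 1/γ²) = √0.7831.

β = 0.885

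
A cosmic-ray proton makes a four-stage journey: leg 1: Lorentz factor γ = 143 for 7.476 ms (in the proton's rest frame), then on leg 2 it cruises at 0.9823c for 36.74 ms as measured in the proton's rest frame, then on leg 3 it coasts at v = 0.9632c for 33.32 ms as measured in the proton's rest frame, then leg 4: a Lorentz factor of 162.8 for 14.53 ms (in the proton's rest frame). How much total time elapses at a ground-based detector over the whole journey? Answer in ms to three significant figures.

Leg 1: γ = 143; Δt_1 = 143.0 × 7.476 = 1069 ms.
Leg 2: γ = 1/√(1 − 0.9823²) = 1/√0.03509 = 5.339; Δt_2 = 5.339 × 36.74 = 196.1 ms.
Leg 3: γ = 1/√(1 − 0.9632²) = 1/√0.07225 = 3.720; Δt_3 = 3.720 × 33.32 = 124.0 ms.
Leg 4: γ = 162.8; Δt_4 = 162.8 × 14.53 = 2365 ms.
Total: 1069 + 196.1 + 124.0 + 2365 ms.

Δt = 3750 ms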